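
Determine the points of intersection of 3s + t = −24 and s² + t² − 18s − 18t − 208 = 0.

(−10, 6) and (−8, 0)

Substitute t = −3s − 24:
10s² + 180s + 800 = 0  ⟹  s² + 18s + 80 = 0
s = −8 or s = −10, giving (−8, 0) and (−10, 6).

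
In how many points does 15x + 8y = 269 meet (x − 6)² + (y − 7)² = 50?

Centre (6, 7), r² = 50. Distance² from centre to line = (−123)²/289 = 15129/289.
Since d² > r², the line lies outside the circle.

0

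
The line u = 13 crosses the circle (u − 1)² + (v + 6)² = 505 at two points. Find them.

The line gives u = 13. Substituting into the circle:
v² + 12v − 325 = 0
v = 13 or v = −25, giving (13, 13) and (13, −25).

(13, −25) and (13, 13)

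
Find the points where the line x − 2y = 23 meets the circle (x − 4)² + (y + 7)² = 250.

(−9, −16) and (19, −2)

Express y = (−23 + x)/2 and substitute into the circle:
5x² − 50x − 855 = 0  ⟹  x² − 10x − 171 = 0
x = 19 or x = −9, giving (19, −2) and (−9, −16).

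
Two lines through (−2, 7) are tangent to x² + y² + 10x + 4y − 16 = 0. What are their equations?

Write the tangent as mx − y + (7 − m·(−2)) = 0 and set its distance from the centre to 3√5:
(−3m − (−9))² = 45(m² + 1)
2m² + 3m − 2 = 0, so m = 1/2 or m = −2.
Through (−2, 7) these give x − 2y = −16 and 2x + y = 3.

x − 2y = −16 and 2x + y = 3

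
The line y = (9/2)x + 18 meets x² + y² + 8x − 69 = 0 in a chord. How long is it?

2√85

Centre (−4, 0), r² = 85. Perpendicular distance d from centre to line = |0| / √85 = 0/√85.
Chord = 2√(r² − d²) = 2·√(85) = 2√85.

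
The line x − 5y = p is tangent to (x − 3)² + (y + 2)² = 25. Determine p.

Tangency holds when the distance from the centre (3, −2) to the line equals the radius 5:
|1·3 − 5·(−2) − p| / √26 = 5
|p − (13)| = 5√26.

p = 13 ± 5√26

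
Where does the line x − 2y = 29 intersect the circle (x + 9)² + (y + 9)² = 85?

Substitute y = (−29 + x)/2:
5x² + 50x + 105 = 0  ⟹  x² + 10x + 21 = 0
x = −3 or x = −7, giving (−3, −16) and (−7, −18).

(−7, −18) and (−3, −16)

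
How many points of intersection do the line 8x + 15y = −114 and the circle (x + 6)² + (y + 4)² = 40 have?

2

Centre (−6, −4), r² = 40. Distance² from centre to line = (6)²/289 = 36/289.
Since d² < r², the line cuts the circle twice.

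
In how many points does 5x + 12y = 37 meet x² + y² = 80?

2

Substituting the line into the circle gives 169x² − 370x − 10151 = 0.
Δ = 136900 − (−6862076) = 6998976.
Two real roots: the line is a secant.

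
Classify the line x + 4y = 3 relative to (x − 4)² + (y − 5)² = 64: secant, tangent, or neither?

secant

Substituting the line into the circle gives 17x² − 94x − 479 = 0.
Δ = 8836 − (−32572) = 41408.
Two real roots: the line is a secant.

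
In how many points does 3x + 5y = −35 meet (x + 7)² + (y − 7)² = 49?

Substituting the line into the circle gives 34x² + 770x + 4900 = 0.
Discriminant = (770)² − 4·34·(4900) = −73500 < 0.
No real roots: the line does not meet the circle.

0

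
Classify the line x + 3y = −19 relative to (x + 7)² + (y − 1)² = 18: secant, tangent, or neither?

Substituting the line into the circle gives 10x² + 170x + 763 = 0.
Δ = 28900 − 30520 = −1620.
No real roots: the line does not meet the circle.

neither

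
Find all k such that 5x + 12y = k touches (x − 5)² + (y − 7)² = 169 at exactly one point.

k = −60 or k = 278

Tangency holds when the distance from the centre (5, 7) to the line equals the radius 13:
|5·5 + 12·7 − k| / √169 = 13
|k − (109)| = 13·13, so k = 278 or k = −60.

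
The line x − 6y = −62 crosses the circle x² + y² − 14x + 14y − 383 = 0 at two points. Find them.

From the line, y = (62 + x)/6. Substituting:
37x² − 296x − 4736 = 0  ⟹  x² − 8x − 128 = 0
x = 16 or x = −8, giving (16, 13) and (−8, 9).

(−8, 9) and (16, 13)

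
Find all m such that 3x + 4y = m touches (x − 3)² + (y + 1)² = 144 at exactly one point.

m = −55 or m = 65

Tangency holds when the distance from the centre (3, −1) to the line equals the radius 12:
|3·3 + 4·(−1) − m| / √25 = 12
|m − (5)| = 12·5, so m = 65 or m = −55.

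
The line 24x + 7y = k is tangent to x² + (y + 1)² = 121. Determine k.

k = −282 or k = 268

Tangency holds when the distance from the centre (0, −1) to the line equals the radius 11:
|24·0 + 7·(−1) − k| / √625 = 11
|k − (−7)| = 11·25, so k = 268 or k = −282.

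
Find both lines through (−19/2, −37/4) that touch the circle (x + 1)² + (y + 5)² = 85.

9x + 2y = −104 and 7x + 6y = −122

Let a tangent through (−19/2, −37/4) have slope m. Its distance from (−1, −5) must equal √85:
(17/2m − (17/4))² = 85(m² + 1)
12m² + 68m + 63 = 0, so m = −9/2 or m = −7/6.
With m = −9/2: 9x + 2y = −104. With m = −7/6: 7x + 6y = −122.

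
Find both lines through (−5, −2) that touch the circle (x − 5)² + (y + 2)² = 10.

Let a tangent through (−5, −2) have slope m. Its distance from (5, −2) must equal √10:
(10m − (0))² = 10(m² + 1)
9m² − 1 = 0, so m = −1/3 or m = 1/3.
Through (−5, −2) these give x + 3y = −11 and x − 3y = 1.

x + 3y = −11 and x − 3y = 1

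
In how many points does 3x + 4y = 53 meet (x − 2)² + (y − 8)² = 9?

1

Substituting the line into the circle gives 25x² − 190x + 361 = 0.
Δ = 36100 − 36100 = 0.
A repeated root: the line is tangent.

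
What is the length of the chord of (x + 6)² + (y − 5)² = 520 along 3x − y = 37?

8√10

Express y = 3x − 37 and substitute into the circle:
10x² − 240x + 1280 = 0  ⟹  x² − 24x + 128 = 0
x = 16 or x = 8, giving (16, 11) and (8, −13).
|(16, 11) − (8, −13)| = √((8)² + (24)²) = 8√10.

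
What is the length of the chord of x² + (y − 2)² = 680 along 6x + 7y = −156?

4√85

Express y = (−156 − 6x)/7 and substitute into the circle:
85x² + 2040x − 4420 = 0  ⟹  x² + 24x − 52 = 0
x = 2 or x = −26, giving (2, −24) and (−26, 0).
Chord length = distance between (2, −24) and (−26, 0) = √1360 = 4√85.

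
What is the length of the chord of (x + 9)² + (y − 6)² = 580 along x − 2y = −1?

From the line, y = (1 + x)/2. Substituting:
5x² + 50x − 1875 = 0  ⟹  x² + 10x − 375 = 0
x = 15 or x = −25, giving (15, 8) and (−25, −12).
|(15, 8) − (−25, −12)| = √((40)² + (20)²) = 20√5.

20√5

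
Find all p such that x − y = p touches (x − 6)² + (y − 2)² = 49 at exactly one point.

p = 4 ± 7√2

The line touches the circle iff its distance from (6, 2) is 7:
|1·6 − 1·2 − p| / √2 = 7
|p − (4)| = 7√2.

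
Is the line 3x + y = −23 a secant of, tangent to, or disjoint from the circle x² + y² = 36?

disjoint

Substituting the line into the circle gives 10x² + 138x + 493 = 0.
Discriminant = (138)² − 4·10·(493) = −676 < 0.
No real roots: the line does not meet the circle.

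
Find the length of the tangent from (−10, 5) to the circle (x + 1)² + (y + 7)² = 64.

√161

The centre is (−1, −7) and r = 8. The square of the distance from P to the centre is 81 + 144 = 225.
Power of the point: PT² = |PO|² − r² = 161, so PT = √161.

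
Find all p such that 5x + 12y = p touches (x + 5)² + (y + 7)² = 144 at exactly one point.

Tangency holds when the distance from the centre (−5, −7) to the line equals the radius 12:
|5·(−5) + 12·(−7) − p| / √169 = 12
|p − (−109)| = 12·13, so p = 47 or p = −265.

p = −265 or p = 47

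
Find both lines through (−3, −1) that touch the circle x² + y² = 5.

x + 2y = −5 and 2x − y = −5

Write the tangent as mx − y + (−1 − m·(−3)) = 0 and set its distance from the centre to √5:
[m·(3) − (1)]² = 5(m² + 1)
2m² − 3m − 2 = 0, so m = −1/2 or m = 2.
Through (−3, −1) these give x + 2y = −5 and 2x − y = −5.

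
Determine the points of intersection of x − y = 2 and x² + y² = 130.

Substitute y = x − 2:
2x² − 4x − 126 = 0  ⟹  x² − 2x − 63 = 0
x = 9 or x = −7, giving (9, 7) and (−7, −9).

(−7, −9) and (9, 7)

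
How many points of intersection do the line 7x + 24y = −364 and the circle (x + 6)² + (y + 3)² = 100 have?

Substituting the line into the circle gives 625x² + 11000x + 48400 = 0.
Discriminant = (11000)² − 4·625·(48400) = 0.
A repeated root: the line is tangent.

1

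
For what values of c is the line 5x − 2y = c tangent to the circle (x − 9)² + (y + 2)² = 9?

c = 49 ± 3√29

For a tangent, require d(centre, line) = r = 3.
|5·9 − 2·(−2) − c| / √29 = 3
|c − (49)| = 3√29.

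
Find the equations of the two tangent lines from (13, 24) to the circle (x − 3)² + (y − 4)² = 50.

7x − y = 67 and x − y = −11

Write the tangent as mx − y + (24 − m·(13)) = 0 and set its distance from the centre to 5√2:
(−10m − (−20))² = 50(m² + 1)
m² − 8m + 7 = 0, so m = 7 or m = 1.
With m = 7: 7x − y = 67. With m = 1: x − y = −11.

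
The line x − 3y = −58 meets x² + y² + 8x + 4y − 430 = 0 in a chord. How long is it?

6√10

The distance from (−4, −2) to the line is 60/√10, and r² = 450.
Half the chord is √(r² − d²) = √(90), so the full chord is 6√10.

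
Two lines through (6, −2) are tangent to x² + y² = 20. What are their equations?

x − 2y = 10 and 2x + y = 10

Let a tangent through (6, −2) have slope m. Its distance from (0, 0) must equal 2√5:
(−6m − (2))² = 20(m² + 1)
2m² + 3m − 2 = 0, so m = 1/2 or m = −2.
Through (6, −2) these give x − 2y = 10 and 2x + y = 10.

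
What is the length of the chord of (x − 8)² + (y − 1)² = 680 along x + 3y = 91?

From the line, y = (91 − x)/3. Substituting:
10x² − 320x + 2200 = 0  ⟹  x² − 32x + 220 = 0
x = 22 or x = 10, giving (22, 23) and (10, 27).
Chord length = distance between (22, 23) and (10, 27) = √160 = 4√10.

4√10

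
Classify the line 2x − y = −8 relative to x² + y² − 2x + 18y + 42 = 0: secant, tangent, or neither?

Substituting the line into the circle gives 5x² + 66x + 250 = 0.
Δ = 4356 − 5000 = −644.
No real roots: the line does not meet the circle.

neither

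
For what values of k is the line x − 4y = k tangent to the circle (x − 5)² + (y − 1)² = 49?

k = 1 ± 7√17

Tangency holds when the distance from the centre (5, 1) to the line equals the radius 7:
|1·5 − 4·1 − k| / √17 = 7
|k − (1)| = 7√17.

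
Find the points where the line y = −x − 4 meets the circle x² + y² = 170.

Substitute y = −x − 4:
2x² + 8x − 154 = 0  ⟹  x² + 4x − 77 = 0
x = 7 or x = −11, giving (7, −11) and (−11, 7).

(−11, 7) and (7, −11)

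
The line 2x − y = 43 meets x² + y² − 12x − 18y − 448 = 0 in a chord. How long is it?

14√5

Express y = 2x − 43 and substitute into the circle:
5x² − 220x + 2175 = 0  ⟹  x² − 44x + 435 = 0
x = 29 or x = 15, giving (29, 15) and (15, −13).
|(29, 15) − (15, −13)| = √((14)² + (28)²) = 14√5.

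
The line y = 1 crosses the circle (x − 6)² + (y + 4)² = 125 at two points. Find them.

(−4, 1) and (16, 1)

Substitute y = 1:
x² − 12x − 64 = 0
x = 16 or x = −4, giving (16, 1) and (−4, 1).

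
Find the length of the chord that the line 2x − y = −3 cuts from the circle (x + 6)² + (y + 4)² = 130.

10√5

Centre (−6, −4), r² = 130. Perpendicular distance d from centre to line = |−5| / √5 = 5/√5.
Chord = 2√(r² − d²) = 2·√(125) = 10√5.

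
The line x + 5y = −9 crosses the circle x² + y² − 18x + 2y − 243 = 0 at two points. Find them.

(−9, 0) and (26, −7)

From the line, y = (−9 − x)/5. Substituting:
26x² − 442x − 6084 = 0  ⟹  x² − 17x − 234 = 0
x = 26 or x = −9, giving (26, −7) and (−9, 0).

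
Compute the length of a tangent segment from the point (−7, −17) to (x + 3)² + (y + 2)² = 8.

The centre is (−3, −2) and r = 2√2. The square of the distance from P to the centre is 16 + 225 = 241.
The tangent meets the radius at right angles, so tangent² = |PO|² − r² = 241 − 8 = 233.

√233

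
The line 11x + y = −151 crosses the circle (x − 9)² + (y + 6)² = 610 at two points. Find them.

Express y = −11x − 151 and substitute into the circle:
122x² + 3172x + 20496 = 0  ⟹  x² + 26x + 168 = 0
x = −12 or x = −14, giving (−12, −19) and (−14, 3).

(−14, 3) and (−12, −19)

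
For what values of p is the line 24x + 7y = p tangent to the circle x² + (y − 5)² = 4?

For a tangent, require d(centre, line) = r = 2.
|24·0 + 7·5 − p| / √625 = 2
|p − (35)| = 2·25, so p = 85 or p = −15.

p = −15 or p = 85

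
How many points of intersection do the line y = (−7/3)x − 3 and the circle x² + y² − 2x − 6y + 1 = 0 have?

Centre (1, 3), r² = 9. Distance² from centre to line = (25)²/58 = 625/58.
Since d² > r², the line lies outside the circle.

0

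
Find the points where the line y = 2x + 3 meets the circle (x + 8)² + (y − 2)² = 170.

Express y = 2x + 3 and substitute into the circle:
5x² + 20x − 105 = 0  ⟹  x² + 4x − 21 = 0
x = 3 or x = −7, giving (3, 9) and (−7, −11).

(−7, −11) and (3, 9)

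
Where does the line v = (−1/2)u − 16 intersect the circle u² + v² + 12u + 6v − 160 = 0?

Substitute v = (−32 − u)/2:
5u² + 100u = 0  ⟹  u² + 20u = 0
u = 0 or u = −20, giving (0, −16) and (−20, −6).

(−20, −6) and (0, −16)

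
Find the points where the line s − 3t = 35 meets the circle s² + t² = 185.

(−4, −13) and (11, −8)

From the line, t = (−35 + s)/3. Substituting:
10s² − 70s − 440 = 0  ⟹  s² − 7s − 44 = 0
s = 11 or s = −4, giving (11, −8) and (−4, −13).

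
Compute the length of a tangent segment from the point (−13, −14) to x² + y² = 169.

The centre is (0, 0) and r = 13. The square of the distance from P to the centre is 169 + 196 = 365.
The tangent meets the radius at right angles, so tangent² = |PO|² − r² = 365 − 169 = 196.

14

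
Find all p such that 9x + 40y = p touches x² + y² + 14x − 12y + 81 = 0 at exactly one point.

p = 95 or p = 259

For a tangent, require d(centre, line) = r = 2.
|9·(−7) + 40·6 − p| / √1681 = 2
|p − (177)| = 2·41, so p = 259 or p = 95.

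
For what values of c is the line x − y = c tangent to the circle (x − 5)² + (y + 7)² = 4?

c = 12 ± 2√2

Tangency holds when the distance from the centre (5, −7) to the line equals the radius 2:
|1·5 − 1·(−7) − c| / √2 = 2
|c − (12)| = 2√2.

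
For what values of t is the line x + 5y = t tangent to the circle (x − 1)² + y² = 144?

Tangency holds when the distance from the centre (1, 0) to the line equals the radius 12:
|1·1 + 5·0 − t| / √26 = 12
|t − (1)| = 12√26.

t = 1 ± 12√26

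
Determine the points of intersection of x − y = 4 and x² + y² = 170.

Express y = x − 4 and substitute into the circle:
2x² − 8x − 154 = 0  ⟹  x² − 4x − 77 = 0
x = 11 or x = −7, giving (11, 7) and (−7, −11).

(−7, −11) and (11, 7)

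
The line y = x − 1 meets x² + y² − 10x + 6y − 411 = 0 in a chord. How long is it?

29√2

Centre (5, −3), r² = 445. Perpendicular distance d from centre to line = |7| / √2 = 7/√2.
Half the chord is √(r² − d²) = √(841/2), so the full chord is 29√2.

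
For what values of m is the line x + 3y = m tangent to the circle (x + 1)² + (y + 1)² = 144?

m = −4 ± 12√10

The line touches the circle iff its distance from (−1, −1) is 12:
|1·(−1) + 3·(−1) − m| / √10 = 12
|m − (−4)| = 12√10.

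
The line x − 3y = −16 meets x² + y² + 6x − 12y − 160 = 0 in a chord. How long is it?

9√10

Substitute y = (16 + x)/3:
10x² + 50x − 1760 = 0  ⟹  x² + 5x − 176 = 0
x = 11 or x = −16, giving (11, 9) and (−16, 0).
|(11, 9) − (−16, 0)| = √((27)² + (9)²) = 9√10.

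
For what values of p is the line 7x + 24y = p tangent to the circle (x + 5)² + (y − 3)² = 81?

p = −188 or p = 262

For a tangent, require d(centre, line) = r = 9.
|7·(−5) + 24·3 − p| / √625 = 9
|p − (37)| = 9·25, so p = 262 or p = −188.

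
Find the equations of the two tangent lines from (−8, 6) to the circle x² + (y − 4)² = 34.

Write the tangent as mx − y + (6 − m·(−8)) = 0 and set its distance from the centre to √34:
[m·(8) − (−2)]² = 34(m² + 1)
15m² + 16m − 15 = 0, so m = 3/5 or m = −5/3.
With m = 3/5: 3x − 5y = −54. With m = −5/3: 5x + 3y = −22.

3x − 5y = −54 and 5x + 3y = −22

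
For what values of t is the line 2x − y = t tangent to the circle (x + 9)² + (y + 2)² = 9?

t = −16 ± 3√5

The line touches the circle iff its distance from (−9, −2) is 3:
|2·(−9) − 1·(−2) − t| / √5 = 3
|t − (−16)| = 3√5.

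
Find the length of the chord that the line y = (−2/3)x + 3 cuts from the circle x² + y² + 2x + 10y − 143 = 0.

From the line, y = (9 − 2x)/3. Substituting:
13x² − 78x − 936 = 0  ⟹  x² − 6x − 72 = 0
x = 12 or x = −6, giving (12, −5) and (−6, 7).
Chord length = distance between (12, −5) and (−6, 7) = √468 = 6√13.

6√13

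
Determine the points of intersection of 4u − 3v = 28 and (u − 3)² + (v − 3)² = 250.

Express v = (−28 + 4u)/3 and substitute into the circle:
25u² − 350u − 800 = 0  ⟹  u² − 14u − 32 = 0
u = 16 or u = −2, giving (16, 12) and (−2, −12).

(−2, −12) and (16, 12)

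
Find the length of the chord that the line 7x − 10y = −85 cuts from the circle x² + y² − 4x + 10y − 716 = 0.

4√149

Express y = (85 + 7x)/10 and substitute into the circle:
149x² + 1490x − 55875 = 0  ⟹  x² + 10x − 375 = 0
x = 15 or x = −25, giving (15, 19) and (−25, −9).
Chord length = distance between (15, 19) and (−25, −9) = √2384 = 4√149.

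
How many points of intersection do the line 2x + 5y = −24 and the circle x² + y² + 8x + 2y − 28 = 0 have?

2

Substituting the line into the circle gives 29x² + 276x − 364 = 0.
Δ = 76176 − (−42224) = 118400.
Two real roots: the line is a secant.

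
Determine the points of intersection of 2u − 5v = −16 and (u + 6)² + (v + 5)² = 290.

Substitute v = (16 + 2u)/5:
29u² + 464u − 4669 = 0  ⟹  u² + 16u − 161 = 0
u = 7 or u = −23, giving (7, 6) and (−23, −6).

(−23, −6) and (7, 6)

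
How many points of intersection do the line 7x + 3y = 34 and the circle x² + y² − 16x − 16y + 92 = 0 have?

0

Substituting the line into the circle gives 58x² − 284x + 352 = 0.
Δ = 80656 − 81664 = −1008.
No real roots: the line does not meet the circle.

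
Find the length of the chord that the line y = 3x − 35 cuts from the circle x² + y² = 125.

The distance from (0, 0) to the line is 35/√10, and r² = 125.
Half the chord is √(r² − d²) = √(5/2), so the full chord is √10.

√10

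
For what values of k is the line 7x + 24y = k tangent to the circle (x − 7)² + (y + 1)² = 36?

Tangency holds when the distance from the centre (7, −1) to the line equals the radius 6:
|7·7 + 24·(−1) − k| / √625 = 6
|k − (25)| = 6·25, so k = 175 or k = −125.

k = −125 or k = 175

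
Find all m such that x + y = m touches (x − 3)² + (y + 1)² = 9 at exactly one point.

m = 2 ± 3√2

Tangency holds when the distance from the centre (3, −1) to the line equals the radius 3:
|1·3 + 1·(−1) − m| / √2 = 3
|m − (2)| = 3√2.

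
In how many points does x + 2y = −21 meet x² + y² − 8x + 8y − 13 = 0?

0

d² = (1·4 + 2·(−4) − (−21))²/5 = 289/5; r² = 45.
Since d² > r², the line lies outside the circle.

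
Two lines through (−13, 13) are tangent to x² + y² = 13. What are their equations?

3x + 2y = −13 and 2x + 3y = 13

Write the tangent as mx − y + (13 − m·(−13)) = 0 and set its distance from the centre to √13:
[m·(13) − (−13)]² = 13(m² + 1)
6m² + 13m + 6 = 0, so m = −3/2 or m = −2/3.
Through (−13, 13) these give 3x + 2y = −13 and 2x + 3y = 13.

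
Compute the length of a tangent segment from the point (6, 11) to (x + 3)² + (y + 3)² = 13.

Centre (−3, −3), r² = 13. |PO|² = (9)² + (14)² = 277.
By the tangent–radius right angle, tangent length = √(|PO|² − r²) = √264 = 2√66.

2√66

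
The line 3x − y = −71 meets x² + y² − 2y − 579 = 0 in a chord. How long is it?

6√10

Substitute y = 3x + 71:
10x² + 420x + 4320 = 0  ⟹  x² + 42x + 432 = 0
x = −18 or x = −24, giving (−18, 17) and (−24, −1).
|(−18, 17) − (−24, −1)| = √((6)² + (18)²) = 6√10.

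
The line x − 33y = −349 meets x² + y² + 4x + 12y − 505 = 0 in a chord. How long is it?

Express y = (349 + x)/33 and substitute into the circle:
1090x² + 5450x − 289940 = 0  ⟹  x² + 5x − 266 = 0
x = 14 or x = −19, giving (14, 11) and (−19, 10).
|(14, 11) − (−19, 10)| = √((33)² + (1)²) = √1090.

√1090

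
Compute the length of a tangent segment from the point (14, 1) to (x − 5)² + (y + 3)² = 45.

2√13

The centre is (5, −3) and r = 3√5. The square of the distance from P to the centre is 81 + 16 = 97.
Power of the point: PT² = |PO|² − r² = 52, so PT = 2√13.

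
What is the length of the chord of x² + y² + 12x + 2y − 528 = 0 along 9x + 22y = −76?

2√565

Substitute y = (−76 − 9x)/22:
565x² + 6780x − 253120 = 0  ⟹  x² + 12x − 448 = 0
x = 16 or x = −28, giving (16, −10) and (−28, 8).
|(16, −10) − (−28, 8)| = √((44)² + (−18)²) = 2√565.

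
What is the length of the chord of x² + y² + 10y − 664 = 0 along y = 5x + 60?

Centre (0, −5), r² = 689. Perpendicular distance d from centre to line = |65| / √26 = 65/√26.
Chord = 2√(r² − d²) = 2·√(1053/2) = 9√26.

9√26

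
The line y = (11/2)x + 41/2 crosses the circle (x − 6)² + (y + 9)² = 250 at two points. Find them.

From the line, y = (41 + 11x)/2. Substituting:
125x² + 1250x + 2625 = 0  ⟹  x² + 10x + 21 = 0
x = −3 or x = −7, giving (−3, 4) and (−7, −18).

(−7, −18) and (−3, 4)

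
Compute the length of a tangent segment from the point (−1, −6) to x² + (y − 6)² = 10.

3√15

Centre (0, 6), r² = 10. |PO|² = (−1)² + (−12)² = 145.
Power of the point: PT² = |PO|² − r² = 135, so PT = 3√15.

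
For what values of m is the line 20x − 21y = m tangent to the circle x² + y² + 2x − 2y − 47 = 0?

For a tangent, require d(centre, line) = r = 7.
|20·(−1) − 21·1 − m| / √841 = 7
|m − (−41)| = 7·29, so m = 162 or m = −244.

m = −244 or m = 162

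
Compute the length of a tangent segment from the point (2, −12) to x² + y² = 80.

With centre O = (0, 0), |OP|² = 148 and r² = 80.
The tangent meets the radius at right angles, so tangent² = |PO|² − r² = 148 − 80 = 68.

2√17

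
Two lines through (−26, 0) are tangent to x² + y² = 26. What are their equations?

Let a tangent through (−26, 0) have slope m. Its distance from (0, 0) must equal √26:
[m·(26) − (0)]² = 26(m² + 1)
25m² − 1 = 0, so m = 1/5 or m = −1/5.
With m = 1/5: x − 5y = −26. With m = −1/5: x + 5y = −26.

x − 5y = −26 and x + 5y = −26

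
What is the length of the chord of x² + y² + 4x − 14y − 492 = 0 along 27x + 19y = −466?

√1090

The distance from (−2, 7) to the line is 545/√1090, and r² = 545.
Half the chord is √(r² − d²) = √(545/2), so the full chord is √1090.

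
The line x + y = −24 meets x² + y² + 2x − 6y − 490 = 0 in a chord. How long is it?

Substitute y = −x − 24:
2x² + 56x + 230 = 0  ⟹  x² + 28x + 115 = 0
x = −5 or x = −23, giving (−5, −19) and (−23, −1).
|(−5, −19) − (−23, −1)| = √((18)² + (−18)²) = 18√2.

18√2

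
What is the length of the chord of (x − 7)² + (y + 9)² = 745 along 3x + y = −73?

3√10

Centre (7, −9), r² = 745. Perpendicular distance d from centre to line = |85| / √10 = 85/√10.
Half the chord is √(r² − d²) = √(45/2), so the full chord is 3√10.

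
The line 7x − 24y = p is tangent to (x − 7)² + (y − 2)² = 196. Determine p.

p = −349 or p = 351

Tangency holds when the distance from the centre (7, 2) to the line equals the radius 14:
|7·7 − 24·2 − p| / √625 = 14
|p − (1)| = 14·25, so p = 351 or p = −349.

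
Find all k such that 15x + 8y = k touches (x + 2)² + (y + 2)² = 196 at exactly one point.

The line touches the circle iff its distance from (−2, −2) is 14:
|15·(−2) + 8·(−2) − k| / √289 = 14
|k − (−46)| = 14·17, so k = 192 or k = −284.

k = −284 or k = 192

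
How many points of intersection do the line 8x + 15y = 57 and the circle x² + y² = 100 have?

d² = (8·0 + 15·0 − (57))²/289 = 3249/289; r² = 100.
Since d² < r², the line cuts the circle twice.

2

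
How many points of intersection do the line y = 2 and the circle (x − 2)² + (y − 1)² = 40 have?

2

Substituting the line into the circle gives x² − 4x − 35 = 0.
Δ = 16 − (−140) = 156.
Two real roots: the line is a secant.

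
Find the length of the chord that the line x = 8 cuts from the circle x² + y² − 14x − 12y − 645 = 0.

54

The distance from (7, 6) to the line is 1, and r² = 730.
Chord = 2√(r² − d²) = 2·√(729) = 54.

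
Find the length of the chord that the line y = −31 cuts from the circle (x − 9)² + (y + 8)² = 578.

Substitute y = −31:
x² − 18x + 32 = 0
x = 16 or x = 2, giving (16, −31) and (2, −31).
|(16, −31) − (2, −31)| = √((14)² + (0)²) = 14.

14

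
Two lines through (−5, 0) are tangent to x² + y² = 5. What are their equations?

A line y − (0) = m(x − (−5)) is tangent when its distance from (0, 0) is √5:
[m·(5) − (0)]² = 5(m² + 1)
4m² − 1 = 0, so m = −1/2 or m = 1/2.
With m = −1/2: x + 2y = −5. With m = 1/2: x − 2y = −5.

x + 2y = −5 and x − 2y = −5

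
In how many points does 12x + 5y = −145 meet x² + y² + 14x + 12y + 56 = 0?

d² = (12·(−7) + 5·(−6) − (−145))²/169 = 961/169; r² = 29.
Since d² < r², the line cuts the circle twice.

2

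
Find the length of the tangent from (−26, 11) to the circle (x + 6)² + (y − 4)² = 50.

√399

Centre (−6, 4), r² = 50. |PO|² = (−20)² + (7)² = 449.
By the tangent–radius right angle, tangent length = √(|PO|² − r²) = √399.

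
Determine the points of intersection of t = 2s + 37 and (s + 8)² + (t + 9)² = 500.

(−28, −19) and (−12, 13)

From the line, t = 2s + 37. Substituting:
5s² + 200s + 1680 = 0  ⟹  s² + 40s + 336 = 0
s = −12 or s = −28, giving (−12, 13) and (−28, −19).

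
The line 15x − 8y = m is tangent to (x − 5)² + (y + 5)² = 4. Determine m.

For a tangent, require d(centre, line) = r = 2.
|15·5 − 8·(−5) − m| / √289 = 2
|m − (115)| = 2·17, so m = 149 or m = 81.

m = 81 or m = 149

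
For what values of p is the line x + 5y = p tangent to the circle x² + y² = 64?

p = ±8√26

The line touches the circle iff its distance from (0, 0) is 8:
|1·0 + 5·0 − p| / √26 = 8
|p| = 8√26.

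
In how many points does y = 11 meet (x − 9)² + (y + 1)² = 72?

0

Substituting the line into the circle gives x² − 18x + 153 = 0.
Δ = 324 − 612 = −288.
No real roots: the line does not meet the circle.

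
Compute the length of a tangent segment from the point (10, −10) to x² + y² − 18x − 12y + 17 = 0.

Centre (9, 6), r² = 100. |PO|² = (1)² + (−16)² = 257.
Power of the point: PT² = |PO|² − r² = 157, so PT = √157.

√157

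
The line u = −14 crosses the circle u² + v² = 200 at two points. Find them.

(−14, −2) and (−14, 2)

The line gives u = −14. Substituting into the circle:
v² − 4 = 0
v = 2 or v = −2, giving (−14, 2) and (−14, −2).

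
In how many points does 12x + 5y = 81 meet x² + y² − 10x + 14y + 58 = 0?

Substituting the line into the circle gives 169x² − 3034x + 13681 = 0.
Discriminant = (−3034)² − 4·169·(13681) = −43200 < 0.
No real roots: the line does not meet the circle.

0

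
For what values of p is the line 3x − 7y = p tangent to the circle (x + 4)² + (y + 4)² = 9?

For a tangent, require d(centre, line) = r = 3.
|3·(−4) − 7·(−4) − p| / √58 = 3
|p − (16)| = 3√58.

p = 16 ± 3√58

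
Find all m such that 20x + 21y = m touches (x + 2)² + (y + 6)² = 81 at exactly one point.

The line touches the circle iff its distance from (−2, −6) is 9:
|20·(−2) + 21·(−6) − m| / √841 = 9
|m − (−166)| = 9·29, so m = 95 or m = −427.

m = −427 or m = 95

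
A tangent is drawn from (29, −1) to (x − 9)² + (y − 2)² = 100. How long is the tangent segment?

With centre O = (9, 2), |OP|² = 409 and r² = 100.
The tangent meets the radius at right angles, so tangent² = |PO|² − r² = 409 − 100 = 309.

√309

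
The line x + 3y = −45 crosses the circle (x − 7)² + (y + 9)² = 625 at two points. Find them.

Express y = (−45 − x)/3 and substitute into the circle:
10x² − 90x − 4860 = 0  ⟹  x² − 9x − 486 = 0
x = 27 or x = −18, giving (27, −24) and (−18, −9).

(−18, −9) and (27, −24)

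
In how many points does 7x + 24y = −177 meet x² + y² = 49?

Substituting the line into the circle gives 625x² + 2478x + 3105 = 0.
Discriminant = (2478)² − 4·625·(3105) = −1622016 < 0.
No real roots: the line does not meet the circle.

0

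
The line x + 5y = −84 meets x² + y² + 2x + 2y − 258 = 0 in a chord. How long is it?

2√26

The distance from (−1, −1) to the line is 78/√26, and r² = 260.
Chord = 2√(r² − d²) = 2·√(26) = 2√26.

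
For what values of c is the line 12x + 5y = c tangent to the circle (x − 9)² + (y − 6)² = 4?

The line touches the circle iff its distance from (9, 6) is 2:
|12·9 + 5·6 − c| / √169 = 2
|c − (138)| = 2·13, so c = 164 or c = 112.

c = 112 or c = 164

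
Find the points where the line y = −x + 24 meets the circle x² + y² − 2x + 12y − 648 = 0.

(4, 20) and (27, −3)

From the line, y = −x + 24. Substituting:
2x² − 62x + 216 = 0  ⟹  x² − 31x + 108 = 0
x = 27 or x = 4, giving (27, −3) and (4, 20).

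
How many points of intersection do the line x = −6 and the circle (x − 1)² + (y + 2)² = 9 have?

0

Substituting the line into the circle gives y² + 4y + 44 = 0.
Δ = 16 − 176 = −160.
No real roots: the line does not meet the circle.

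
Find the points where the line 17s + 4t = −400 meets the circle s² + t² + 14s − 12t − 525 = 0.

(−28, 19) and (−20, −15)

From the line, t = (−400 − 17s)/4. Substituting:
305s² + 14640s + 170800 = 0  ⟹  s² + 48s + 560 = 0
s = −20 or s = −28, giving (−20, −15) and (−28, 19).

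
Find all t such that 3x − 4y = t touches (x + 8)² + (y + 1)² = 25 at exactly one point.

t = −45 or t = 5

The line touches the circle iff its distance from (−8, −1) is 5:
|3·(−8) − 4·(−1) − t| / √25 = 5
|t − (−20)| = 5·5, so t = 5 or t = −45.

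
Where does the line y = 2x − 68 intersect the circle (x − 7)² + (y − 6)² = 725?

Express y = 2x − 68 and substitute into the circle:
5x² − 310x + 4800 = 0  ⟹  x² − 62x + 960 = 0
x = 32 or x = 30, giving (32, −4) and (30, −8).

(30, −8) and (32, −4)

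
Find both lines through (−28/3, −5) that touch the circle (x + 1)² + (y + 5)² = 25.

3x + 4y = −48 and 3x − 4y = −8

A line y − (−5) = m(x − (−28/3)) is tangent when its distance from (−1, −5) is 5:
[m·(25/3) − (0)]² = 25(m² + 1)
16m² − 9 = 0, so m = −3/4 or m = 3/4.
With m = −3/4: 3x + 4y = −48. With m = 3/4: 3x − 4y = −8.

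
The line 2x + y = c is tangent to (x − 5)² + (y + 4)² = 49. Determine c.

c = 6 ± 7√5

Tangency holds when the distance from the centre (5, −4) to the line equals the radius 7:
|2·5 + 1·(−4) − c| / √5 = 7
|c − (6)| = 7√5.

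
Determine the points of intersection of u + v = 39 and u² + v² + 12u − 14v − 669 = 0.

(9, 30) and (17, 22)

Express v = −u + 39 and substitute into the circle:
2u² − 52u + 306 = 0  ⟹  u² − 26u + 153 = 0
u = 17 or u = 9, giving (17, 22) and (9, 30).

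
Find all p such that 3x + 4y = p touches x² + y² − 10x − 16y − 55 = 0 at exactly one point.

For a tangent, require d(centre, line) = r = 12.
|3·5 + 4·8 − p| / √25 = 12
|p − (47)| = 12·5, so p = 107 or p = −13.

p = −13 or p = 107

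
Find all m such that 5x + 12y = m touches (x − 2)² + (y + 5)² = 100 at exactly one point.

The line touches the circle iff its distance from (2, −5) is 10:
|5·2 + 12·(−5) − m| / √169 = 10
|m − (−50)| = 10·13, so m = 80 or m = −180.

m = −180 or m = 80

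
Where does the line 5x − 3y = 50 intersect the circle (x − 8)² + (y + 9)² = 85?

(1, −15) and (10, 0)

Express y = (−50 + 5x)/3 and substitute into the circle:
34x² − 374x + 340 = 0  ⟹  x² − 11x + 10 = 0
x = 10 or x = 1, giving (10, 0) and (1, −15).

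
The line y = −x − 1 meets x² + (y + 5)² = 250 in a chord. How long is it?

Centre (0, −5), r² = 250. Perpendicular distance d from centre to line = |−4| / √2 = 4/√2.
Chord = 2√(r² − d²) = 2·√(242) = 22√2.

22√2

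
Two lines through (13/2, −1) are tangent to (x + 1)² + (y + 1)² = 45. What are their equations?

Let a tangent through (13/2, −1) have slope m. Its distance from (−1, −1) must equal 3√5:
(−15/2m − (0))² = 45(m² + 1)
m² − 4 = 0, so m = −2 or m = 2.
With m = −2: 2x + y = 12. With m = 2: 2x − y = 14.

2x + y = 12 and 2x − y = 14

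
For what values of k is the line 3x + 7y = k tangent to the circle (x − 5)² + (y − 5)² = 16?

k = 50 ± 4√58

For a tangent, require d(centre, line) = r = 4.
|3·5 + 7·5 − k| / √58 = 4
|k − (50)| = 4√58.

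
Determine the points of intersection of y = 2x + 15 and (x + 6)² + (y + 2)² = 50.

Express y = 2x + 15 and substitute into the circle:
5x² + 80x + 275 = 0  ⟹  x² + 16x + 55 = 0
x = −5 or x = −11, giving (−5, 5) and (−11, −7).

(−11, −7) and (−5, 5)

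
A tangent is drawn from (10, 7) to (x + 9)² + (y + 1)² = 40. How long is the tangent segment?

√385

With centre O = (−9, −1), |OP|² = 425 and r² = 40.
Power of the point: PT² = |PO|² − r² = 385, so PT = √385.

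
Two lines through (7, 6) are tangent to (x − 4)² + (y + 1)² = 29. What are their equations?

Let a tangent through (7, 6) have slope m. Its distance from (4, −1) must equal √29:
[m·(−3) − (−7)]² = 29(m² + 1)
10m² + 21m − 10 = 0, so m = 2/5 or m = −5/2.
Through (7, 6) these give 2x − 5y = −16 and 5x + 2y = 47.

2x − 5y = −16 and 5x + 2y = 47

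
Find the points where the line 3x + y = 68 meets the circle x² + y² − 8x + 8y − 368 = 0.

From the line, y = −3x + 68. Substituting:
10x² − 440x + 4800 = 0  ⟹  x² − 44x + 480 = 0
x = 24 or x = 20, giving (24, −4) and (20, 8).

(20, 8) and (24, −4)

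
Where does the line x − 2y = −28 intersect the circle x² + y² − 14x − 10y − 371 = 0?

(−14, 7) and (18, 23)

Express y = (28 + x)/2 and substitute into the circle:
5x² − 20x − 1260 = 0  ⟹  x² − 4x − 252 = 0
x = 18 or x = −14, giving (18, 23) and (−14, 7).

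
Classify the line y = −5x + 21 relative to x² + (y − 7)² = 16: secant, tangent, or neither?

d² = (5·0 + 1·7 − (21))²/26 = 98/13; r² = 16.
Since d² < r², the line cuts the circle twice.

secant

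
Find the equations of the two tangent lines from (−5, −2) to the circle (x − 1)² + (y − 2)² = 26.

A line y − (−2) = m(x − (−5)) is tangent when its distance from (1, 2) is √26:
(6m − (4))² = 26(m² + 1)
5m² − 24m − 5 = 0, so m = 5 or m = −1/5.
Through (−5, −2) these give 5x − y = −23 and x + 5y = −15.

5x − y = −23 and x + 5y = −15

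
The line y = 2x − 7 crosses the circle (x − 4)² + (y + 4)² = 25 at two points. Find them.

(0, −7) and (4, 1)

Express y = 2x − 7 and substitute into the circle:
5x² − 20x = 0  ⟹  x² − 4x = 0
x = 4 or x = 0, giving (4, 1) and (0, −7).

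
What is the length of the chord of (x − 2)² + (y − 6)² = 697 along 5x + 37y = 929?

√1394

Substitute y = (929 − 5x)/37:
1394x² − 12546x − 448868 = 0  ⟹  x² − 9x − 322 = 0
x = 23 or x = −14, giving (23, 22) and (−14, 27).
Chord length = distance between (23, 22) and (−14, 27) = √1394 = √1394.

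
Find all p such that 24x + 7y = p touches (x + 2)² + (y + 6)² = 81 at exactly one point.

p = −315 or p = 135

Tangency holds when the distance from the centre (−2, −6) to the line equals the radius 9:
|24·(−2) + 7·(−6) − p| / √625 = 9
|p − (−90)| = 9·25, so p = 135 or p = −315.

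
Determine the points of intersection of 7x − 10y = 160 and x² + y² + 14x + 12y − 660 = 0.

Express y = (−160 + 7x)/10 and substitute into the circle:
149x² − 59600 = 0  ⟹  x² − 400 = 0
x = 20 or x = −20, giving (20, −2) and (−20, −30).

(−20, −30) and (20, −2)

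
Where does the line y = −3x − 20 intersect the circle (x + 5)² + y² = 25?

From the line, y = −3x − 20. Substituting:
10x² + 130x + 400 = 0  ⟹  x² + 13x + 40 = 0
x = −5 or x = −8, giving (−5, −5) and (−8, 4).

(−8, 4) and (−5, −5)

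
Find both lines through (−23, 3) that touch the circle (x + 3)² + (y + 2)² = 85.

A line y − (3) = m(x − (−23)) is tangent when its distance from (−3, −2) is √85:
(20m − (−5))² = 85(m² + 1)
63m² + 40m − 12 = 0, so m = −6/7 or m = 2/9.
With m = −6/7: 6x + 7y = −117. With m = 2/9: 2x − 9y = −73.

6x + 7y = −117 and 2x − 9y = −73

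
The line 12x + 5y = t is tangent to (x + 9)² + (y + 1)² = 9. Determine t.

t = −152 or t = −74

The line touches the circle iff its distance from (−9, −1) is 3:
|12·(−9) + 5·(−1) − t| / √169 = 3
|t − (−113)| = 3·13, so t = −74 or t = −152.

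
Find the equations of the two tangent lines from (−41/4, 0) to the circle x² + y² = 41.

4x + 5y = −41 and 4x − 5y = −41

Let a tangent through (−41/4, 0) have slope m. Its distance from (0, 0) must equal √41:
(41/4m − (0))² = 41(m² + 1)
25m² − 16 = 0, so m = −4/5 or m = 4/5.
With m = −4/5: 4x + 5y = −41. With m = 4/5: 4x − 5y = −41.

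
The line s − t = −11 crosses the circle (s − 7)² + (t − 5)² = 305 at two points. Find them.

Express t = s + 11 and substitute into the circle:
2s² − 2s − 220 = 0  ⟹  s² − s − 110 = 0
s = 11 or s = −10, giving (11, 22) and (−10, 1).

(−10, 1) and (11, 22)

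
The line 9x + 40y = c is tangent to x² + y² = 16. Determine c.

c = −164 or c = 164

Tangency holds when the distance from the centre (0, 0) to the line equals the radius 4:
|9·0 + 40·0 − c| / √1681 = 4
|c| = 4·41, so c = 164 or c = −164.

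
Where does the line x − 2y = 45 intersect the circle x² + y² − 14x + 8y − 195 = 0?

From the line, y = (−45 + x)/2. Substituting:
5x² − 130x + 525 = 0  ⟹  x² − 26x + 105 = 0
x = 21 or x = 5, giving (21, −12) and (5, −20).

(5, −20) and (21, −12)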